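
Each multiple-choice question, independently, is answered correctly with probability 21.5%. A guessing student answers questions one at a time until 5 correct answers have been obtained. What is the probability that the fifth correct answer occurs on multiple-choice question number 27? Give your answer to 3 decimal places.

0.033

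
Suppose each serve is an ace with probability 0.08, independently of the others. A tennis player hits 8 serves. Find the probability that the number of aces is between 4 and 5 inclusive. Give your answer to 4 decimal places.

0.0022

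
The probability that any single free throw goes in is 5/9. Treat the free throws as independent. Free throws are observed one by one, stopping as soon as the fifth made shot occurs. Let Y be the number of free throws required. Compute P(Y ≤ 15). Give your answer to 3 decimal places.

0.977

Finishing within 15 free throws ⇔ at least 5 successes in the first 15. With X ~ Binomial(15, 0.555556), P(Y ≤ 15) = 1 − P(X ≤ 4).
  k=0: C(15,0)·0.555556^0·0.444444^15 = 0.00001
  k=1: C(15,1)·0.555556^1·0.444444^14 = 0.00010
  k=2: C(15,2)·0.555556^2·0.444444^13 = 0.00086
  k=3: C(15,3)·0.555556^3·0.444444^12 = 0.00463
  k=4: C(15,4)·0.555556^4·0.444444^11 = 0.01738
1 − 0.02297 = 0.97703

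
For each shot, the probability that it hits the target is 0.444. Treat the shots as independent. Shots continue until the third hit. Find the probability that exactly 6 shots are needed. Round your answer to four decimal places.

0.1504

Y = trial on which the third success occurs; negative binomial, r=3, p=0.444.
P(Y=6) = C(5,2) · p^3 · (1−p)^3
= 10 · 0.087528 · 0.17188 = 0.150443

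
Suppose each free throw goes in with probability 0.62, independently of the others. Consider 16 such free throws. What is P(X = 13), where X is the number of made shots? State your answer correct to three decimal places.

0.061

X ~ Binomial(n=16, p=0.62).
P(X=13) = C(16,13) · p^13 · (1−p)^3
= 560 · 0.0020003 · 0.054872 = 0.06147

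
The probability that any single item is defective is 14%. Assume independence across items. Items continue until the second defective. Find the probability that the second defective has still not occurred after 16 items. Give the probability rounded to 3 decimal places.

Needing more than 16 items ⇔ fewer than 2 successes in the first 16. With X ~ Binomial(16, 0.14), P(Y > 16) = P(X ≤ 1).
  k=0: C(16,0)·0.14^0·0.86^16 = 0.08953
  k=1: C(16,1)·0.14^1·0.86^15 = 0.23320
P(X ≤ 1) = 0.32273

0.323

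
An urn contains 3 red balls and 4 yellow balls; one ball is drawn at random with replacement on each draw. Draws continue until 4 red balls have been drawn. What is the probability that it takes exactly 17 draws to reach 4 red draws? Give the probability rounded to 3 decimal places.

0.013

Y = trial on which the fourth success occurs; negative binomial, r=4, p=0.428571.
P(Y=17) = C(16,3) · p^4 · (1−p)^13
= 560 · 0.033736 · 0.00069264 = 0.01309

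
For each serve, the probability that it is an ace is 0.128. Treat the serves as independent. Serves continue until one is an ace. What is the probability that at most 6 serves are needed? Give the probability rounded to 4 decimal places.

0.5604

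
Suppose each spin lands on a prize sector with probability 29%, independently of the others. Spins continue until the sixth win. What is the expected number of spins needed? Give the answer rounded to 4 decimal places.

Y = total spins until the sixth success; negative binomial with r=6, p=0.29.
E[Y] = r / p = 6 / 0.29 = 20.689655

20.6897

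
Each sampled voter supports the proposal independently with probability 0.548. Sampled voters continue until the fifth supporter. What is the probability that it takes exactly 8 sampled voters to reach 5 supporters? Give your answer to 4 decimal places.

Y = trial on which the fifth success occurs; negative binomial, r=5, p=0.548.
P(Y=8) = C(7,4) · p^5 · (1−p)^3
= 35 · 0.04942 · 0.092345 = 0.159730

0.1597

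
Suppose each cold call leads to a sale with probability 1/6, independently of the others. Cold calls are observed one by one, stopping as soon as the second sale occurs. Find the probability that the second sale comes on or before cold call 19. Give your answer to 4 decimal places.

Finishing within 19 cold calls ⇔ at least 2 successes in the first 19. With X ~ Binomial(19, 0.166667), P(Y ≤ 19) = 1 − P(X ≤ 1).
  k=0: C(19,0)·0.166667^0·0.833333^19 = 0.031301
  k=1: C(19,1)·0.166667^1·0.833333^18 = 0.118943
1 − 0.150244 = 0.849756

0.8498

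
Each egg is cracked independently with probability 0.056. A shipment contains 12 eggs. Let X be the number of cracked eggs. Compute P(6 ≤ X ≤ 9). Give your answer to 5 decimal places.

X ~ Binomial(12, 0.056); P(6 ≤ X ≤ 9) = Σ C(12,k) p^k (1−p)^(12−k) over k:
  k=6: C(12,6)·0.056^6·0.944^6 = 0.0000202
  k=7: C(12,7)·0.056^7·0.944^5 = 0.0000010
  k=8: C(12,8)·0.056^8·0.944^4 = 0.0000000
  k=9: C(12,9)·0.056^9·0.944^3 = 0.0000000
Total = 0.0000212

0.00002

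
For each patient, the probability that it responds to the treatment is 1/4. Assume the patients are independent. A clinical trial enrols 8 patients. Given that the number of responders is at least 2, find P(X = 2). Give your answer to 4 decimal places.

X ~ Binomial(8, 0.25). Want P(X=2 | X≥2) = P(X=2) / P(X≥2).
P(X=2) = C(8,2)·0.25^2·0.75^6 = 0.311462
P(X≥2) = 1 − 0.100113 − 0.266968 = 0.632919
Ratio = 0.311462 / 0.632919 = 0.492104

0.4921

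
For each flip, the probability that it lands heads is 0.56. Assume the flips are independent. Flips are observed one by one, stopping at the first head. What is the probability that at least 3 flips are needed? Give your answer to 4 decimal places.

Y = number of flips to the first success; geometric, p = 0.56.
P(Y > 2) = P(first 2 all fail) = (1−p)^2 = 0.193600

0.1936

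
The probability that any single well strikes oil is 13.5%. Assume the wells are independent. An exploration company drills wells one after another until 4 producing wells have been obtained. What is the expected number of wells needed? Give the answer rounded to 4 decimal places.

29.6296

Y = total wells until the fourth success; negative binomial with r=4, p=0.135.
E[Y] = r / p = 4 / 0.135 = 29.629630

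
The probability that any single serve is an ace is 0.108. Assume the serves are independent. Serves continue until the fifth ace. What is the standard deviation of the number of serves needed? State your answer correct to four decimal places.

19.5544

Y = total serves until the fifth success; negative binomial with r=5, p=0.108.
SD(Y) = √[r(1−p)/p²] = √(382.373114) = 19.554363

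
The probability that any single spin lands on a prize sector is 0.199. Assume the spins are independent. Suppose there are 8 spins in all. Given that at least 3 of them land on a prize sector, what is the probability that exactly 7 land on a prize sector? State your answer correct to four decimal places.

X ~ Binomial(8, 0.199). Want P(X=7 | X≥3) = P(X=7) / P(X≥3).
P(X=7) = C(8,7)·0.199^7·0.801^1 = 0.000079
P(X≥3) = 1 − 0.169457 − 0.336799 − 0.292859 = 0.200884
Ratio = 0.000079 / 0.200884 = 0.000394

0.0004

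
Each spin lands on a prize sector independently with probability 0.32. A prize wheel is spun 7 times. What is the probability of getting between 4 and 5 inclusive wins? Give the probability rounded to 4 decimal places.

0.1480

X ~ Binomial(7, 0.32); P(4 ≤ X ≤ 5) = Σ C(7,k) p^k (1−p)^(7−k) over k:
  k=4: C(7,4)·0.32^4·0.68^3 = 0.115397
  k=5: C(7,5)·0.32^5·0.68^2 = 0.032583
Total = 0.147980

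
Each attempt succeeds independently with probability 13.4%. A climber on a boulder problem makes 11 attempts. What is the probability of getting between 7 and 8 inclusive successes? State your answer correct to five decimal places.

0.00016

X ~ Binomial(11, 0.134); P(7 ≤ X ≤ 8) = Σ C(11,k) p^k (1−p)^(11−k) over k:
  k=7: C(11,7)·0.134^7·0.866^4 = 0.0001440
  k=8: C(11,8)·0.134^8·0.866^3 = 0.0000111
Total = 0.0001551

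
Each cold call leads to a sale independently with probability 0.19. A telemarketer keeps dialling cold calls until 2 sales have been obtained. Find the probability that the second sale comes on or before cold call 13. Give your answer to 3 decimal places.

Finishing within 13 cold calls ⇔ at least 2 successes in the first 13. With X ~ Binomial(13, 0.19), P(Y ≤ 13) = 1 − P(X ≤ 1).
  k=0: C(13,0)·0.19^0·0.81^13 = 0.06461
  k=1: C(13,1)·0.19^1·0.81^12 = 0.19702
1 − 0.26163 = 0.73837

0.738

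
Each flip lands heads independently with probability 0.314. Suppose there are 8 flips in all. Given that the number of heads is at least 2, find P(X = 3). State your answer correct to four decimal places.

0.3415

X ~ Binomial(8, 0.314). Want P(X=3 | X≥2) = P(X=3) / P(X≥2).
P(X=3) = C(8,3)·0.314^3·0.686^5 = 0.263389
P(X≥2) = 1 − 0.049045 − 0.179593 = 0.771363
Ratio = 0.263389 / 0.771363 = 0.341459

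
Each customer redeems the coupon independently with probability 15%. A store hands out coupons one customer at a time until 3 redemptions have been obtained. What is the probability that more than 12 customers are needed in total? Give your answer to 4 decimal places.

Needing more than 12 customers ⇔ fewer than 3 successes in the first 12. With X ~ Binomial(12, 0.15), P(Y > 12) = P(X ≤ 2).
  k=0: C(12,0)·0.15^0·0.85^12 = 0.142242
  k=1: C(12,1)·0.15^1·0.85^11 = 0.301218
  k=2: C(12,2)·0.15^2·0.85^10 = 0.292358
P(X ≤ 2) = 0.735818

0.7358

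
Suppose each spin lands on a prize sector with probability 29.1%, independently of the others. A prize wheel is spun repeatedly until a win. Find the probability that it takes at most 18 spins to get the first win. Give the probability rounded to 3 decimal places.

0.998

Y = number of spins to the first success; geometric, p = 0.291.
P(Y ≤ 18) = 1 − (1−p)^18 = 1 − 0.00205 = 0.99795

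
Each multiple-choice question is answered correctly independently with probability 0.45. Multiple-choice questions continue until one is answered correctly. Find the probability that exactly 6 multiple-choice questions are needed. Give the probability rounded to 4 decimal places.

Geometric (trials to first success), p = 0.45.
P(Y = 6) = (1−p)^5 · p = 0.050328 · 0.45 = 0.022648

0.0226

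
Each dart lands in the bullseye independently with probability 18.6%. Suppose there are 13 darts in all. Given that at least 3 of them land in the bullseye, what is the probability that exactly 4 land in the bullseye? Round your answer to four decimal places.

0.3011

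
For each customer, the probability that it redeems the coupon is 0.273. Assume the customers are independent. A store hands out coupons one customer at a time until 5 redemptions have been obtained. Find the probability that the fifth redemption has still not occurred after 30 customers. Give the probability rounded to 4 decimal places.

Needing more than 30 customers ⇔ fewer than 5 successes in the first 30. With X ~ Binomial(30, 0.273), P(Y > 30) = P(X ≤ 4).
  k=0: C(30,0)·0.273^0·0.727^30 = 0.000070
  k=1: C(30,1)·0.273^1·0.727^29 = 0.000790
  k=2: C(30,2)·0.273^2·0.727^28 = 0.004303
  k=3: C(30,3)·0.273^3·0.727^27 = 0.015081
  k=4: C(30,4)·0.273^4·0.727^26 = 0.038227
P(X ≤ 4) = 0.058472

0.0585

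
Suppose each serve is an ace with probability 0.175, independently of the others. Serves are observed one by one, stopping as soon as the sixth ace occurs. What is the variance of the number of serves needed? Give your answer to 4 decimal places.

161.6327

Y = total serves until the sixth success; negative binomial with r=6, p=0.175.
Var(Y) = r(1−p)/p² = 6·0.825 / 0.175² = 161.632653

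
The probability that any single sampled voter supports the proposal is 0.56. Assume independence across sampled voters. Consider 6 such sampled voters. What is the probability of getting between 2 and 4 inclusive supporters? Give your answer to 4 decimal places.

0.7611

X ~ Binomial(6, 0.56); P(2 ≤ X ≤ 4) = Σ C(6,k) p^k (1−p)^(6−k) over k:
  k=2: C(6,2)·0.56^2·0.44^4 = 0.176310
  k=3: C(6,3)·0.56^3·0.44^3 = 0.299193
  k=4: C(6,4)·0.56^4·0.44^2 = 0.285594
Total = 0.761098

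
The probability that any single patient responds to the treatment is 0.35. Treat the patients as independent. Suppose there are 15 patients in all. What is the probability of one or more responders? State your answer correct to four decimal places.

P(at least one) = 1 − P(none) = 1 − (1 − 0.35)^15
= 1 − 0.001562 = 0.998438

0.9984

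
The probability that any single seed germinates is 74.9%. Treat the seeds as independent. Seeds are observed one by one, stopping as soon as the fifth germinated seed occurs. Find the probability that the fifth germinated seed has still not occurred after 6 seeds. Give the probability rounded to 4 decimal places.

0.4684

Needing more than 6 seeds ⇔ fewer than 5 successes in the first 6. With X ~ Binomial(6, 0.749), P(Y > 6) = P(X ≤ 4).
  k=0: C(6,0)·0.749^0·0.251^6 = 0.000250
  k=1: C(6,1)·0.749^1·0.251^5 = 0.004477
  k=2: C(6,2)·0.749^2·0.251^4 = 0.033400
  k=3: C(6,3)·0.749^3·0.251^3 = 0.132891
  k=4: C(6,4)·0.749^4·0.251^2 = 0.297417
P(X ≤ 4) = 0.468436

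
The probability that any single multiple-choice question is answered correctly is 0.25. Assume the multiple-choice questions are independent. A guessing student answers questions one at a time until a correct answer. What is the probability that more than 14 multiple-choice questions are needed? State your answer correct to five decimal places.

Y = number of multiple-choice questions to the first success; geometric, p = 0.25.
P(Y > 14) = P(first 14 all fail) = (1−p)^14 = 0.0178179

0.01782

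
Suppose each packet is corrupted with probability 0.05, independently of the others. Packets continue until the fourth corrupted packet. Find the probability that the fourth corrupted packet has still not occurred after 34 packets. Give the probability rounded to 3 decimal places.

0.912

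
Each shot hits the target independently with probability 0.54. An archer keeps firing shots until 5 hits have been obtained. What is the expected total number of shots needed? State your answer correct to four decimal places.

9.2593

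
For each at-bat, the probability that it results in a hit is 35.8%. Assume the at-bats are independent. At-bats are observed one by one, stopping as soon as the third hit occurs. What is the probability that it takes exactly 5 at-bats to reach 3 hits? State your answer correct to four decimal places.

0.1135

Y = trial on which the third success occurs; negative binomial, r=3, p=0.358.
P(Y=5) = C(4,2) · p^3 · (1−p)^2
= 6 · 0.045883 · 0.41216 = 0.113467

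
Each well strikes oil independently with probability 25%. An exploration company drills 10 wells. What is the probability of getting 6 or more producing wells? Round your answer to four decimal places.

0.0197

X ~ Binomial(10, 0.25); P(X ≥ 6) = Σ C(10,k) p^k (1−p)^(10−k) over k:
  k=6: C(10,6)·0.25^6·0.75^4 = 0.016222
  k=7: C(10,7)·0.25^7·0.75^3 = 0.003090
  k=8: C(10,8)·0.25^8·0.75^2 = 0.000386
  k=9: C(10,9)·0.25^9·0.75^1 = 0.000029
  k=10: C(10,10)·0.25^10·0.75^0 = 0.000001
Total = 0.019728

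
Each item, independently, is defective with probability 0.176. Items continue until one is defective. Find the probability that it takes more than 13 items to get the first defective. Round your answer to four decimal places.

0.0807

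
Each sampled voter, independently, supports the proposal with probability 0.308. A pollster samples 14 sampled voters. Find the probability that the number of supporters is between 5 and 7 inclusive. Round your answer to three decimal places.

0.405

X ~ Binomial(14, 0.308); P(5 ≤ X ≤ 7) = Σ C(14,k) p^k (1−p)^(14−k) over k:
  k=5: C(14,5)·0.308^5·0.692^9 = 0.20192
  k=6: C(14,6)·0.308^6·0.692^8 = 0.13481
  k=7: C(14,7)·0.308^7·0.692^7 = 0.06857
Total = 0.40529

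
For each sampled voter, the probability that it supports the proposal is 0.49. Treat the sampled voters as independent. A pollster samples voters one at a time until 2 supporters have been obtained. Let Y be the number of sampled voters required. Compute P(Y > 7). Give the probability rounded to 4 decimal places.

Needing more than 7 sampled voters ⇔ fewer than 2 successes in the first 7. With X ~ Binomial(7, 0.49), P(Y > 7) = P(X ≤ 1).
  k=0: C(7,0)·0.49^0·0.51^7 = 0.008974
  k=1: C(7,1)·0.49^1·0.51^6 = 0.060355
P(X ≤ 1) = 0.069329

0.0693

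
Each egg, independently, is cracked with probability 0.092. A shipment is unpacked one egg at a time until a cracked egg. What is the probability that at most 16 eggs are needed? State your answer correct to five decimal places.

0.78651

Y = number of eggs to the first success; geometric, p = 0.092.
P(Y ≤ 16) = 1 − (1−p)^16 = 1 − 0.2134881 = 0.7865119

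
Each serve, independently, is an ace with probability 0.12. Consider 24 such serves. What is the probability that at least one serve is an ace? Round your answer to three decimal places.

0.953

P(at least one) = 1 − P(none) = 1 − (1 − 0.12)^24
= 1 − 0.04651 = 0.95349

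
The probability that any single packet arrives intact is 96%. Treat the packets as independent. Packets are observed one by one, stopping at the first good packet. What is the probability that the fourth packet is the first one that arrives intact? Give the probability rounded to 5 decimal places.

0.00006

Geometric (trials to first success), p = 0.96.
P(Y = 4) = (1−p)^3 · p = 6.4e-05 · 0.96 = 0.0000614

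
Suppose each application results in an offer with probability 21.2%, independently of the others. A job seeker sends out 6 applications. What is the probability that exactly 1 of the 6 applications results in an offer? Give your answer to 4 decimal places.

X ~ Binomial(n=6, p=0.212).
P(X=1) = C(6,1) · p^1 · (1−p)^5
= 6 · 0.212 · 0.30383 = 0.386472

0.3865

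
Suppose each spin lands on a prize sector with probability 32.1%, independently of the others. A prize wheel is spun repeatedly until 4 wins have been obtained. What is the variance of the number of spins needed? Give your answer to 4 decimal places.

26.3584

Y = total spins until the fourth success; negative binomial with r=4, p=0.321.
Var(Y) = r(1−p)/p² = 4·0.679 / 0.321² = 26.358440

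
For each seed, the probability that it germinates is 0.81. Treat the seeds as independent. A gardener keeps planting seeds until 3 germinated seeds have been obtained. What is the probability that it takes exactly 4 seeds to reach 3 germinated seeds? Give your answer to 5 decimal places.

Y = trial on which the third success occurs; negative binomial, r=3, p=0.81.
P(Y=4) = C(3,2) · p^3 · (1−p)^1
= 3 · 0.53144 · 0.19 = 0.3029214

0.30292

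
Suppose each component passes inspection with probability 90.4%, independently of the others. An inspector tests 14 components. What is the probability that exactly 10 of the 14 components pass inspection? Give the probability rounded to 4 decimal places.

0.0310

X ~ Binomial(n=14, p=0.904).
P(X=10) = C(14,10) · p^10 · (1−p)^4
= 1001 · 0.36449 · 8.4935e-05 = 0.030989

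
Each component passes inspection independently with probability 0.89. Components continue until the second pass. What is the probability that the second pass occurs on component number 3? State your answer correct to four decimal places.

Y = trial on which the second success occurs; negative binomial, r=2, p=0.89.
P(Y=3) = C(2,1) · p^2 · (1−p)^1
= 2 · 0.7921 · 0.11 = 0.174262

0.1743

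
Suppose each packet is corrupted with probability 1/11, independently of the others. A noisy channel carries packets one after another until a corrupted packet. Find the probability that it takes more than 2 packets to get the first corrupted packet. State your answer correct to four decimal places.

Y = number of packets to the first success; geometric, p = 0.090909.
P(Y > 2) = P(first 2 all fail) = (1−p)^2 = 0.826446

0.8264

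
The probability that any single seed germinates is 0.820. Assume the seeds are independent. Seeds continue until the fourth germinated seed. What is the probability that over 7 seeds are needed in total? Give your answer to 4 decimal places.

0.0231

Needing more than 7 seeds ⇔ fewer than 4 successes in the first 7. With X ~ Binomial(7, 0.82), P(Y > 7) = P(X ≤ 3).
  k=0: C(7,0)·0.82^0·0.18^7 = 0.000006
  k=1: C(7,1)·0.82^1·0.18^6 = 0.000195
  k=2: C(7,2)·0.82^2·0.18^5 = 0.002668
  k=3: C(7,3)·0.82^3·0.18^4 = 0.020258
P(X ≤ 3) = 0.023128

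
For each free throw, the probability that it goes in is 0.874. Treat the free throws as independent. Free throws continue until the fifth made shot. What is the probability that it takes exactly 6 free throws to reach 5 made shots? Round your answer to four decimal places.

0.3213

Y = trial on which the fifth success occurs; negative binomial, r=5, p=0.874.
P(Y=6) = C(5,4) · p^5 · (1−p)^1
= 5 · 0.50998 · 0.126 = 0.321290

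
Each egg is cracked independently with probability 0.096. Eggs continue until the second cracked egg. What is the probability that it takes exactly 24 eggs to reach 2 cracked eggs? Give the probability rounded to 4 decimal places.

0.0230

Y = trial on which the second success occurs; negative binomial, r=2, p=0.096.
P(Y=24) = C(23,1) · p^2 · (1−p)^22
= 23 · 0.009216 · 0.10857 = 0.023013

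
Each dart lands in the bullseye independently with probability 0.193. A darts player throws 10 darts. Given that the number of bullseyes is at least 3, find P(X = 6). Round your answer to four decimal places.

X ~ Binomial(10, 0.193). Want P(X=6 | X≥3) = P(X=6) / P(X≥3).
P(X=6) = C(10,6)·0.193^6·0.807^4 = 0.004603
P(X≥3) = 1 − 0.117148 − 0.280168 − 0.301520 = 0.301164
Ratio = 0.004603 / 0.301164 = 0.015285

0.0153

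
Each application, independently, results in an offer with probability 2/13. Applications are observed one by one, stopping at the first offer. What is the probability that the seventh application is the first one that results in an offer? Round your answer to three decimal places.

0.056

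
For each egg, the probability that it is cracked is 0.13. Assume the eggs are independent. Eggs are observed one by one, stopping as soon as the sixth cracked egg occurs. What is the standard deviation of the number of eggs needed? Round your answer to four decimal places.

17.5749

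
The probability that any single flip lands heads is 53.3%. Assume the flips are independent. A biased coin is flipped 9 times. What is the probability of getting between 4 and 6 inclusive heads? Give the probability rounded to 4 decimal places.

0.6798

X ~ Binomial(9, 0.533); P(4 ≤ X ≤ 6) = Σ C(9,k) p^k (1−p)^(9−k) over k:
  k=4: C(9,4)·0.533^4·0.467^5 = 0.225873
  k=5: C(9,5)·0.533^5·0.467^4 = 0.257795
  k=6: C(9,6)·0.533^6·0.467^3 = 0.196152
Total = 0.679820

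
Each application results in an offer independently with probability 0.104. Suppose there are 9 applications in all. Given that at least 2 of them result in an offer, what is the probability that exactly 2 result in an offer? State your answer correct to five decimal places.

X ~ Binomial(9, 0.104). Want P(X=2 | X≥2) = P(X=2) / P(X≥2).
P(X=2) = C(9,2)·0.104^2·0.896^7 = 0.1805200
P(X≥2) = 1 − 0.3721963 − 0.3888122 = 0.2389914
Ratio = 0.1805200 / 0.2389914 = 0.7553408

0.75534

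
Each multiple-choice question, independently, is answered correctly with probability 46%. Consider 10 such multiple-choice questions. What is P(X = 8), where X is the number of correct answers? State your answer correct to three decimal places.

X ~ Binomial(n=10, p=0.46).
P(X=8) = C(10,8) · p^8 · (1−p)^2
= 45 · 0.0020048 · 0.2916 = 0.02631

0.026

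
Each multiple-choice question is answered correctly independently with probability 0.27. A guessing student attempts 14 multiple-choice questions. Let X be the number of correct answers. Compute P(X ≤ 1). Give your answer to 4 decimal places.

X ~ Binomial(14, 0.27); P(X ≤ 1) = Σ C(14,k) p^k (1−p)^(14−k) over k:
  k=0: C(14,0)·0.27^0·0.73^14 = 0.012205
  k=1: C(14,1)·0.27^1·0.73^13 = 0.063196
Total = 0.075400

0.0754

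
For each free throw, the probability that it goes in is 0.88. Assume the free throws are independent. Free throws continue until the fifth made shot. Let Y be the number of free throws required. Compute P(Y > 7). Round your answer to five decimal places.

0.04164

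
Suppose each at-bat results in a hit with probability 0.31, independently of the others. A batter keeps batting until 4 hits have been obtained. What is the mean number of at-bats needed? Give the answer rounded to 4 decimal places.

Y = total at-bats until the fourth success; negative binomial with r=4, p=0.31.
E[Y] = r / p = 4 / 0.31 = 12.903226

12.9032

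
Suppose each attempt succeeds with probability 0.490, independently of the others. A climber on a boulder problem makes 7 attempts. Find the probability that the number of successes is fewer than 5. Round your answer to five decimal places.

X ~ Binomial(7, 0.49); P(X ≤ 4) = Σ C(7,k) p^k (1−p)^(7−k) over k:
  k=0: C(7,0)·0.49^0·0.51^7 = 0.0089741
  k=1: C(7,1)·0.49^1·0.51^6 = 0.0603553
  k=2: C(7,2)·0.49^2·0.51^5 = 0.1739652
  k=3: C(7,3)·0.49^3·0.51^4 = 0.2785717
  k=4: C(7,4)·0.49^4·0.51^3 = 0.2676473
Total = 0.7895136

0.78951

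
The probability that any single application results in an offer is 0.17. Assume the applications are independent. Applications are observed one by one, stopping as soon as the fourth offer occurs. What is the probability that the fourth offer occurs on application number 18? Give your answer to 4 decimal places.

Y = trial on which the fourth success occurs; negative binomial, r=4, p=0.17.
P(Y=18) = C(17,3) · p^4 · (1−p)^14
= 680 · 0.00083521 · 0.073637 = 0.041821

0.0418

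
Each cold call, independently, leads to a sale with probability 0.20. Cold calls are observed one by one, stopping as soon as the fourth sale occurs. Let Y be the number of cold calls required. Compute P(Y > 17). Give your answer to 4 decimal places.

0.5489

Needing more than 17 cold calls ⇔ fewer than 4 successes in the first 17. With X ~ Binomial(17, 0.20), P(Y > 17) = P(X ≤ 3).
  k=0: C(17,0)·0.20^0·0.80^17 = 0.022518
  k=1: C(17,1)·0.20^1·0.80^16 = 0.095701
  k=2: C(17,2)·0.20^2·0.80^15 = 0.191403
  k=3: C(17,3)·0.20^3·0.80^14 = 0.239254
P(X ≤ 3) = 0.548876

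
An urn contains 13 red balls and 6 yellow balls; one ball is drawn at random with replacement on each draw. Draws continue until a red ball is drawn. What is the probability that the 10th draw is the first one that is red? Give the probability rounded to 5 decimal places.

Geometric (trials to first success), p = 0.684211.
P(Y = 10) = (1−p)^9 · p = 3.123e-05 · 0.684211 = 0.0000214

0.00002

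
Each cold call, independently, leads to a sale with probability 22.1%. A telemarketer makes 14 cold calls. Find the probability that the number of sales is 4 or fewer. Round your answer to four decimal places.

0.8210

X ~ Binomial(14, 0.221); P(X ≤ 4) = Σ C(14,k) p^k (1−p)^(14−k) over k:
  k=0: C(14,0)·0.221^0·0.779^14 = 0.030306
  k=1: C(14,1)·0.221^1·0.779^13 = 0.120367
  k=2: C(14,2)·0.221^2·0.779^12 = 0.221960
  k=3: C(14,3)·0.221^3·0.779^11 = 0.251878
  k=4: C(14,4)·0.221^4·0.779^10 = 0.196507
Total = 0.821018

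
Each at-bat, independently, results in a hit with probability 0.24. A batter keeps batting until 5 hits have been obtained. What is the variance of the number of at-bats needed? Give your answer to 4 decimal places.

65.9722

Y = total at-bats until the fifth success; negative binomial with r=5, p=0.24.
Var(Y) = r(1−p)/p² = 5·0.76 / 0.24² = 65.972222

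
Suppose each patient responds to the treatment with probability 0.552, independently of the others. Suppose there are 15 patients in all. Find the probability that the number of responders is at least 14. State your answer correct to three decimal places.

X ~ Binomial(15, 0.552); P(X ≥ 14) = Σ C(15,k) p^k (1−p)^(15−k) over k:
  k=14: C(15,14)·0.552^14·0.448^1 = 0.00164
  k=15: C(15,15)·0.552^15·0.448^0 = 0.00013
Total = 0.00177

0.002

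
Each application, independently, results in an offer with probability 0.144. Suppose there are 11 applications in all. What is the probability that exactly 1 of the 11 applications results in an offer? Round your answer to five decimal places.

0.33457

X ~ Binomial(n=11, p=0.144).
P(X=1) = C(11,1) · p^1 · (1−p)^10
= 11 · 0.144 · 0.21122 = 0.3345745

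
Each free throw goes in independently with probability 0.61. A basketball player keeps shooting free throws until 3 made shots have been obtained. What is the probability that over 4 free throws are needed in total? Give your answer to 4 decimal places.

0.5075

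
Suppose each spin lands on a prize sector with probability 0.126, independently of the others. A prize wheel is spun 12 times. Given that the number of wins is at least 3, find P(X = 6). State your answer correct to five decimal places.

X ~ Binomial(12, 0.126). Want P(X=6 | X≥3) = P(X=6) / P(X≥3).
P(X=6) = C(12,6)·0.126^6·0.874^6 = 0.0016480
P(X≥3) = 1 − 0.1986722 − 0.3436984 − 0.2725206 = 0.1851087
Ratio = 0.0016480 / 0.1851087 = 0.0089030

0.00890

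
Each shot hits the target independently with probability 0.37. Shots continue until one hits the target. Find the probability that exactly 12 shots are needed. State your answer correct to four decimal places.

0.0023

Geometric (trials to first success), p = 0.37.
P(Y = 12) = (1−p)^11 · p = 0.0062051 · 0.37 = 0.002296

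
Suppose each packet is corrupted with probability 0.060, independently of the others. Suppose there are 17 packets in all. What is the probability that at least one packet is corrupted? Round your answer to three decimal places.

P(at least one) = 1 − P(none) = 1 − (1 − 0.06)^17
= 1 − 0.34928 = 0.65072

0.651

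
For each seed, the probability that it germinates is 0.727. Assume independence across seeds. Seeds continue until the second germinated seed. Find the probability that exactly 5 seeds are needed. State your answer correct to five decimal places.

0.04301

Y = trial on which the second success occurs; negative binomial, r=2, p=0.727.
P(Y=5) = C(4,1) · p^2 · (1−p)^3
= 4 · 0.52853 · 0.020346 = 0.0430147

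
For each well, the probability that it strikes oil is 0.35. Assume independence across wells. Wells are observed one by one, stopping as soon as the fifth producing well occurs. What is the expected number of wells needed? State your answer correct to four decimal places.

14.2857

Y = total wells until the fifth success; negative binomial with r=5, p=0.35.
E[Y] = r / p = 5 / 0.35 = 14.285714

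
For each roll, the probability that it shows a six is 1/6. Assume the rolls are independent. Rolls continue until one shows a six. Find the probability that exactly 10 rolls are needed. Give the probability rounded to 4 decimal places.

0.0323

Geometric (trials to first success), p = 0.166667.
P(Y = 10) = (1−p)^9 · p = 0.19381 · 0.166667 = 0.032301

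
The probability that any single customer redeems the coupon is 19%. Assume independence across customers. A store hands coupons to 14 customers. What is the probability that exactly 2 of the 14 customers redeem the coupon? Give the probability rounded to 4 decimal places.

0.2620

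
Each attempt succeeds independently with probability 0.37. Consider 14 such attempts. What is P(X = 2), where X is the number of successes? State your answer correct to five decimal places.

0.04870

X ~ Binomial(n=14, p=0.37).
P(X=2) = C(14,2) · p^2 · (1−p)^12
= 91 · 0.1369 · 0.0039092 = 0.0487003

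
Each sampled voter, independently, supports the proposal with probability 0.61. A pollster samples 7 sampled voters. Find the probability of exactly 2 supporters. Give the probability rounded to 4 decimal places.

0.0705

X ~ Binomial(n=7, p=0.61).
P(X=2) = C(7,2) · p^2 · (1−p)^5
= 21 · 0.3721 · 0.0090224 = 0.070502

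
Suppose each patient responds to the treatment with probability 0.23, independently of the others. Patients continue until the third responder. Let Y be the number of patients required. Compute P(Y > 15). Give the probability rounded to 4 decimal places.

Needing more than 15 patients ⇔ fewer than 3 successes in the first 15. With X ~ Binomial(15, 0.23), P(Y > 15) = P(X ≤ 2).
  k=0: C(15,0)·0.23^0·0.77^15 = 0.019832
  k=1: C(15,1)·0.23^1·0.77^14 = 0.088857
  k=2: C(15,2)·0.23^2·0.77^13 = 0.185791
P(X ≤ 2) = 0.294479

0.2945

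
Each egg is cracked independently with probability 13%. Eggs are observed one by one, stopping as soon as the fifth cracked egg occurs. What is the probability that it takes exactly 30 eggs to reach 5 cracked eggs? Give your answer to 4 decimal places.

0.0271

Y = trial on which the fifth success occurs; negative binomial, r=5, p=0.13.
P(Y=30) = C(29,4) · p^5 · (1−p)^25
= 23751 · 3.7129e-05 · 0.03076 = 0.027126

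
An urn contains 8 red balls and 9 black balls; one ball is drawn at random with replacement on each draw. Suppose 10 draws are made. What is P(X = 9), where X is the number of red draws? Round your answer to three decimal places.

0.006

X ~ Binomial(n=10, p=0.470588).
P(X=9) = C(10,9) · p^9 · (1−p)^1
= 10 · 0.0011318 · 0.52941 = 0.00599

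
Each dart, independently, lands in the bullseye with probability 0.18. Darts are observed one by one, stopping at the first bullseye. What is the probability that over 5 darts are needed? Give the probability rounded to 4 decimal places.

Y = number of darts to the first success; geometric, p = 0.18.
P(Y > 5) = P(first 5 all fail) = (1−p)^5 = 0.370740

0.3707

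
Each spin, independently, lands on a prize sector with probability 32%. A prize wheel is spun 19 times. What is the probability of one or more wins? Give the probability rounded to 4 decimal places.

P(at least one) = 1 − P(none) = 1 − (1 − 0.32)^19
= 1 − 0.000657 = 0.999343

0.9993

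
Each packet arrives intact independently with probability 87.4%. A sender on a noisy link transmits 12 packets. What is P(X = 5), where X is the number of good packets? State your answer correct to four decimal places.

X ~ Binomial(n=12, p=0.874).
P(X=5) = C(12,5) · p^5 · (1−p)^7
= 792 · 0.50998 · 5.0419e-07 = 0.000204

0.0002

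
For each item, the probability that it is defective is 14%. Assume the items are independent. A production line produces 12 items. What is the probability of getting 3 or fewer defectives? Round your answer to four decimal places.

X ~ Binomial(12, 0.14); P(X ≤ 3) = Σ C(12,k) p^k (1−p)^(12−k) over k:
  k=0: C(12,0)·0.14^0·0.86^12 = 0.163675
  k=1: C(12,1)·0.14^1·0.86^11 = 0.319737
  k=2: C(12,2)·0.14^2·0.86^10 = 0.286276
  k=3: C(12,3)·0.14^3·0.86^9 = 0.155343
Total = 0.925030

0.9250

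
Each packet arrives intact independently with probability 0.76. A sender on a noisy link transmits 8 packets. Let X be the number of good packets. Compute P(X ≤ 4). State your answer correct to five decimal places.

0.10044

X ~ Binomial(8, 0.76); P(X ≤ 4) = Σ C(8,k) p^k (1−p)^(8−k) over k:
  k=0: C(8,0)·0.76^0·0.24^8 = 0.0000110
  k=1: C(8,1)·0.76^1·0.24^7 = 0.0002789
  k=2: C(8,2)·0.76^2·0.24^6 = 0.0030907
  k=3: C(8,3)·0.76^3·0.24^5 = 0.0195742
  k=4: C(8,4)·0.76^4·0.24^4 = 0.0774814
Total = 0.1004362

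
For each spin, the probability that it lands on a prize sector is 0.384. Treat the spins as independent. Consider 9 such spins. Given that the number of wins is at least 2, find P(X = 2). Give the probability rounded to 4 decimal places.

X ~ Binomial(9, 0.384). Want P(X=2 | X≥2) = P(X=2) / P(X≥2).
P(X=2) = C(9,2)·0.384^2·0.616^7 = 0.178661
P(X≥2) = 1 − 0.012771 − 0.071651 = 0.915578
Ratio = 0.178661 / 0.915578 = 0.195135

0.1951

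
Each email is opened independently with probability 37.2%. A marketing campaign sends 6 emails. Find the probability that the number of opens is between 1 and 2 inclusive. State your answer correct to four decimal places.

0.5409

X ~ Binomial(6, 0.372); P(1 ≤ X ≤ 2) = Σ C(6,k) p^k (1−p)^(6−k) over k:
  k=1: C(6,1)·0.372^1·0.628^5 = 0.218018
  k=2: C(6,2)·0.372^2·0.628^4 = 0.322861
Total = 0.540879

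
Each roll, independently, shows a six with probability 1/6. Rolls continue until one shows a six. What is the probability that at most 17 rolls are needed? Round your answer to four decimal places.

0.9549

Y = number of rolls to the first success; geometric, p = 0.166667.
P(Y ≤ 17) = 1 − (1−p)^17 = 1 − 0.045073 = 0.954927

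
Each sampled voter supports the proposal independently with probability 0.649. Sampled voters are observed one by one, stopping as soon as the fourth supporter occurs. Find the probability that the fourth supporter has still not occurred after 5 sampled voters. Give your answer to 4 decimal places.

0.5735

Needing more than 5 sampled voters ⇔ fewer than 4 successes in the first 5. With X ~ Binomial(5, 0.649), P(Y > 5) = P(X ≤ 3).
  k=0: C(5,0)·0.649^0·0.351^5 = 0.005328
  k=1: C(5,1)·0.649^1·0.351^4 = 0.049254
  k=2: C(5,2)·0.649^2·0.351^3 = 0.182142
  k=3: C(5,3)·0.649^3·0.351^2 = 0.336782
P(X ≤ 3) = 0.573506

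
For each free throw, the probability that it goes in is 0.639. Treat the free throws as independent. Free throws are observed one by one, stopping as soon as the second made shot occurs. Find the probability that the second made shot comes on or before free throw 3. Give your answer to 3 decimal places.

Finishing within 3 free throws ⇔ at least 2 successes in the first 3. With X ~ Binomial(3, 0.639), P(Y ≤ 3) = 1 − P(X ≤ 1).
  k=0: C(3,0)·0.639^0·0.361^3 = 0.04705
  k=1: C(3,1)·0.639^1·0.361^2 = 0.24983
1 − 0.29687 = 0.70313

0.703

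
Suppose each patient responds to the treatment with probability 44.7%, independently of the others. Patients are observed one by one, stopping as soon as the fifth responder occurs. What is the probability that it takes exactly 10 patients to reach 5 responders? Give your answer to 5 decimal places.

0.11629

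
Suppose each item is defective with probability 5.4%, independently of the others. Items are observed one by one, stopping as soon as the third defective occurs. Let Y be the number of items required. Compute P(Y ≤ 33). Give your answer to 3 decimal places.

0.263

Finishing within 33 items ⇔ at least 3 successes in the first 33. With X ~ Binomial(33, 0.054), P(Y ≤ 33) = 1 − P(X ≤ 2).
  k=0: C(33,0)·0.054^0·0.946^33 = 0.16011
  k=1: C(33,1)·0.054^1·0.946^32 = 0.30159
  k=2: C(33,2)·0.054^2·0.946^31 = 0.27545
1 − 0.73715 = 0.26285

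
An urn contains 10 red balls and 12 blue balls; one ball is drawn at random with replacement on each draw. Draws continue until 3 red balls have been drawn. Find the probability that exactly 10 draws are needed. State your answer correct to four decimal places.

0.0486

Y = trial on which the third success occurs; negative binomial, r=3, p=0.454545.
P(Y=10) = C(9,2) · p^3 · (1−p)^7
= 36 · 0.093914 · 0.014365 = 0.048567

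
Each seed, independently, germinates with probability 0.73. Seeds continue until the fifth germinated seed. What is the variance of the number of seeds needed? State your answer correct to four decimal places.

Y = total seeds until the fifth success; negative binomial with r=5, p=0.73.
Var(Y) = r(1−p)/p² = 5·0.27 / 0.73² = 2.533308

2.5333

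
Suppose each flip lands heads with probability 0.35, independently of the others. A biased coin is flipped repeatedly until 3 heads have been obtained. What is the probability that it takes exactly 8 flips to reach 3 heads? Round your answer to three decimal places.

0.104

Y = trial on which the third success occurs; negative binomial, r=3, p=0.35.
P(Y=8) = C(7,2) · p^3 · (1−p)^5
= 21 · 0.042875 · 0.11603 = 0.10447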